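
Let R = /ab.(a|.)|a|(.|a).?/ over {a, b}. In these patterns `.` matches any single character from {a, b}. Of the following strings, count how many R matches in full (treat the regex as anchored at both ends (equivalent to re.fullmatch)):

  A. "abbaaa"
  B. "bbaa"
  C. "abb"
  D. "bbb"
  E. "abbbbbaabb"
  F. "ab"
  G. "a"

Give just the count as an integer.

2

A → no match
B → no match
C → no match
D → no match
E → no match
F → match
G → match
Total matched: 2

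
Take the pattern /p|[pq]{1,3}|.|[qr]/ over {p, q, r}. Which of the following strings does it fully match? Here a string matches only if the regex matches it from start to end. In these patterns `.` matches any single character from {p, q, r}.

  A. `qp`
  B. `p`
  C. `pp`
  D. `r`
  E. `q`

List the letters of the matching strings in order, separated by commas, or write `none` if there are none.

A → match
B → match
C → match
D → match
E → match

A, B, C, D, E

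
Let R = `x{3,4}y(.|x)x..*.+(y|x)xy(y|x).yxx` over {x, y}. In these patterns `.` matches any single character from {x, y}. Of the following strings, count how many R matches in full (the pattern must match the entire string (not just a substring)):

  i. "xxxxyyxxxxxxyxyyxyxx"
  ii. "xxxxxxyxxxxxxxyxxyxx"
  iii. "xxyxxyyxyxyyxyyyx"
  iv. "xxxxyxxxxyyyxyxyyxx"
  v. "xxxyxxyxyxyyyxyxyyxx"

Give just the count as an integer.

3

i → match
ii → no match
iii → no match — must end with "yxx"
iv → match
v → match
Total matched: 3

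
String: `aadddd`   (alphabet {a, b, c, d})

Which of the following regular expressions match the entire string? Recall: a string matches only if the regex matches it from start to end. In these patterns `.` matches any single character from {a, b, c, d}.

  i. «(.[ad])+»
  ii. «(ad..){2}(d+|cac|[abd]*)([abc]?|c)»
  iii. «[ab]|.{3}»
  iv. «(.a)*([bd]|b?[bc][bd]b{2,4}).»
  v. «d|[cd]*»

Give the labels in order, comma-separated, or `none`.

i

i → match
ii → no match — must start with `ad`
iii → no match
iv → no match
v → no match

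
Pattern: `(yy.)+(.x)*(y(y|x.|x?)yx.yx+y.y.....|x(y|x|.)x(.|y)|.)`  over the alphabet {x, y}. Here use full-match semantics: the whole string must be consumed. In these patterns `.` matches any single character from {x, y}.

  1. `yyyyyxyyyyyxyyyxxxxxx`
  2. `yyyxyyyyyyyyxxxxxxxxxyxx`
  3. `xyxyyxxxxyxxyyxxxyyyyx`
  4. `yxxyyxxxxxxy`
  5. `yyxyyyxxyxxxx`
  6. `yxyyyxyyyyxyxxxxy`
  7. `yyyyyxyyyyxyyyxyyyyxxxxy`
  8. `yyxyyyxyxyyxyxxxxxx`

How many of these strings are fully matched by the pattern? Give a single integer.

1 → match
2 → no match
3 → no match — must start with `yy`
4 → no match — must start with `yy`
5 → match
6 → no match — must start with `yy`
7 → no match
8 → no match
Total matched: 2

2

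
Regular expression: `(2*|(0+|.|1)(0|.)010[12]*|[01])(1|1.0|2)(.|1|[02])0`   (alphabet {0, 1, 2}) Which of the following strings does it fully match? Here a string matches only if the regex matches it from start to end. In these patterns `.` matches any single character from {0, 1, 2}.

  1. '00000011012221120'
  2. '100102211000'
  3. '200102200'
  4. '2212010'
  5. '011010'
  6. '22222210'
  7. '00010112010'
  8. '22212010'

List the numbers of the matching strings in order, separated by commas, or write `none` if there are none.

2, 3, 4, 5, 6, 7, 8

1 → no match
2 → match
3 → match
4 → match
5 → match
6 → match
7 → match
8 → match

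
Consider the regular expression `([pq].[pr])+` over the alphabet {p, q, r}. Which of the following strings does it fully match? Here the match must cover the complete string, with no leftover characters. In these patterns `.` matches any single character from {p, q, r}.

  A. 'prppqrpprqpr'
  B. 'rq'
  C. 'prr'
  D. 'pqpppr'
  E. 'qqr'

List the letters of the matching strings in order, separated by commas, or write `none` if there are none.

A → match
B → no match
C → match
D → match
E → match

A, C, D, E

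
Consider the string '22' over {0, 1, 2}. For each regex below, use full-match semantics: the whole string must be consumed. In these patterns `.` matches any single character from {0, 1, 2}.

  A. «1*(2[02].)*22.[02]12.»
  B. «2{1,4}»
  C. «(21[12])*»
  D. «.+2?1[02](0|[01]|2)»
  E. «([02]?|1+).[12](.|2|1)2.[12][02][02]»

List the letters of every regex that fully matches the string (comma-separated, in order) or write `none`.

A → no match
B → match
C → no match
D → no match
E → no match

B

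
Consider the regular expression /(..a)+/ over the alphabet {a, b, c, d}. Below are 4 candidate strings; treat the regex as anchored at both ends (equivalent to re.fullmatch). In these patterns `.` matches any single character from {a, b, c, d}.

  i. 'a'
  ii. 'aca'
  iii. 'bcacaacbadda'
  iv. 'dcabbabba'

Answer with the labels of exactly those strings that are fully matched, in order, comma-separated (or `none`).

i → no match
ii → match
iii → match
iv → match

ii, iii, iv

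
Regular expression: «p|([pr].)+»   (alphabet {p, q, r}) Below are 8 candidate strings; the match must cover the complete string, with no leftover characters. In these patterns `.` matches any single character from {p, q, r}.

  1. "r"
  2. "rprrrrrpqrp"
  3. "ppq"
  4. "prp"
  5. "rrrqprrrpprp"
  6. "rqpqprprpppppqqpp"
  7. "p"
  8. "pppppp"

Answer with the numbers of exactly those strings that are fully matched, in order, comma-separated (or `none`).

1 → no match
2 → no match
3 → no match
4 → no match
5 → match
6 → no match
7 → match
8 → match

5, 7, 8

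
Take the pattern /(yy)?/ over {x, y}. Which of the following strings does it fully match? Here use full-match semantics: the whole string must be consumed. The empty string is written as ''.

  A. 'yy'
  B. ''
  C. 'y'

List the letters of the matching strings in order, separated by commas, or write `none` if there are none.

A → match
B → match
C → no match

A, B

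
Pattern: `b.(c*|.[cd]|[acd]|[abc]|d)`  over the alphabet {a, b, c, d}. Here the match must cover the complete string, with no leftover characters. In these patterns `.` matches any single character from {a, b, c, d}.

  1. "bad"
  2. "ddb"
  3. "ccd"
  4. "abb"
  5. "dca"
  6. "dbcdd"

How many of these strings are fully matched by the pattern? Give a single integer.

1

1 → match
2 → no match — must start with "b"
3 → no match — must start with "b"
4 → no match — must start with "b"
5 → no match — must start with "b"
6 → no match — must start with "b"
Total matched: 1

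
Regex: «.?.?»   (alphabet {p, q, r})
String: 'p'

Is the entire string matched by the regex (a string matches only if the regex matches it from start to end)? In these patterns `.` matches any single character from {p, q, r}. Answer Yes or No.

Yes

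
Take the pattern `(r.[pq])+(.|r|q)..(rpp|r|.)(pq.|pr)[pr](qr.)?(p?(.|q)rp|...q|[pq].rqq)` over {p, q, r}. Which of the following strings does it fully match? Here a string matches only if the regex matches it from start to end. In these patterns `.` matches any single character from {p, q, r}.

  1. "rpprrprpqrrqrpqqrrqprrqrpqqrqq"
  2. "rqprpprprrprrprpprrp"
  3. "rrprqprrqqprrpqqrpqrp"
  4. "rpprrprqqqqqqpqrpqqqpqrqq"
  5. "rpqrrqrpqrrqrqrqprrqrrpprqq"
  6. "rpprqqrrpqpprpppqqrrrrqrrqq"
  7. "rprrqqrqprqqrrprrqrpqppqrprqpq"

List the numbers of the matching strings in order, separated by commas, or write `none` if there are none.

1 → match
2 → no match
3 → match
4 → no match
5 → match
6 → no match
7 → no match

1, 3, 5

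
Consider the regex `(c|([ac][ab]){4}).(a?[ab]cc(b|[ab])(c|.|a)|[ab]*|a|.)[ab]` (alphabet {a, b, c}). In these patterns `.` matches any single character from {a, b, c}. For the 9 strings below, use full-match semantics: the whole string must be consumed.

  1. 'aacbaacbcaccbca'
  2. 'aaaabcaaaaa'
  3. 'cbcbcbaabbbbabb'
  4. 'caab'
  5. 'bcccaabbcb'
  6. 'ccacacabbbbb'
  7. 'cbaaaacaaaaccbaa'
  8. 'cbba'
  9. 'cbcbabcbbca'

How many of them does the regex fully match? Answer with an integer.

6

1 → match
2 → no match
3 → match
4 → match
5 → no match
6 → no match
7 → match
8 → match
9 → match
Total matched: 6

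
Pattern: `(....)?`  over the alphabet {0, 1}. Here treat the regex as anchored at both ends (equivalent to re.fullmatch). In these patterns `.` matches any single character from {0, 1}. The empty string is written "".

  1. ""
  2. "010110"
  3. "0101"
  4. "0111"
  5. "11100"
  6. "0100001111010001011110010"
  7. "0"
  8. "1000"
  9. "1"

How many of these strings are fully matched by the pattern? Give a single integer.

1. "" → match
2. "010110" → no match
3. "0101" → match
4. "0111" → match
5. "11100" → no match
6 → no match
7. "0" → no match
8. "1000" → match
9. "1" → no match
Total matched: 4

4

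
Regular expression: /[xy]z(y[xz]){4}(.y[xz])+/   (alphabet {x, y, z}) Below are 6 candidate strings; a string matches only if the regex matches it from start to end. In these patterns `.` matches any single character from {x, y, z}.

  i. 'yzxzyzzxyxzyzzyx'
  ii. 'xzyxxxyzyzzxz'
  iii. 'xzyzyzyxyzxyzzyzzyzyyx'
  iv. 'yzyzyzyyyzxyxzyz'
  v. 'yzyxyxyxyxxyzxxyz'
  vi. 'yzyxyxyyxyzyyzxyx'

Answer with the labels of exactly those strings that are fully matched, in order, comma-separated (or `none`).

iii

i → no match
ii → no match
iii → match
iv → no match
v → no match
vi → no match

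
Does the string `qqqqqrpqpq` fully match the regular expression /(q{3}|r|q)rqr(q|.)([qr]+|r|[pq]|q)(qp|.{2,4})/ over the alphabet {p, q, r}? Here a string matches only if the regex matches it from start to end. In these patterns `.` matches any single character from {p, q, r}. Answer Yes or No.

No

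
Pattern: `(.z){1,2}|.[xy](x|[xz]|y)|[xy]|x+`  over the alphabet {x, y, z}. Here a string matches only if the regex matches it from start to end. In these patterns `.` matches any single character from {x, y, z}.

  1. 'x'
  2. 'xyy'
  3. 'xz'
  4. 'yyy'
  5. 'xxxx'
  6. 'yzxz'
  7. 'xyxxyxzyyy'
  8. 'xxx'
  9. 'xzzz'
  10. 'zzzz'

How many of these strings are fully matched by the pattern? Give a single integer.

1 → match
2 → match
3 → match
4 → match
5 → match
6 → match
7 → no match
8 → match
9 → match
10 → match
Total matched: 9

9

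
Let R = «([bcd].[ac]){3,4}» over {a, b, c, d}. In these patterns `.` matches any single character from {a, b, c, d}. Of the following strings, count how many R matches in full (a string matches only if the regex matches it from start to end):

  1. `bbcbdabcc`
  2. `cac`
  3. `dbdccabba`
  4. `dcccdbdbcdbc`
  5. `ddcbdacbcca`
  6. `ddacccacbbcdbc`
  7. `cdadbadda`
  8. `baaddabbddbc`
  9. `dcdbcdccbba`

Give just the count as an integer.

2

1 → match
2 → no match
3 → no match
4 → no match
5 → no match
6 → no match
7 → match
8 → no match
9 → no match
Total matched: 2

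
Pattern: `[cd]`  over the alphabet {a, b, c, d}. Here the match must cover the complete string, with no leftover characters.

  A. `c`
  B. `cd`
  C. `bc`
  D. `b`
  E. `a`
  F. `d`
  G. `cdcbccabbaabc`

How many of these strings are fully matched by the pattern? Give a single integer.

A → match
B → no match
C → no match
D → no match
E → no match
F → match
G → no match
Total matched: 2

2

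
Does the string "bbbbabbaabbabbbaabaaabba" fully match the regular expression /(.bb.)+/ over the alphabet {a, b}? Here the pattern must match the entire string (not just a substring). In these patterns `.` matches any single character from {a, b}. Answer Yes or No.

No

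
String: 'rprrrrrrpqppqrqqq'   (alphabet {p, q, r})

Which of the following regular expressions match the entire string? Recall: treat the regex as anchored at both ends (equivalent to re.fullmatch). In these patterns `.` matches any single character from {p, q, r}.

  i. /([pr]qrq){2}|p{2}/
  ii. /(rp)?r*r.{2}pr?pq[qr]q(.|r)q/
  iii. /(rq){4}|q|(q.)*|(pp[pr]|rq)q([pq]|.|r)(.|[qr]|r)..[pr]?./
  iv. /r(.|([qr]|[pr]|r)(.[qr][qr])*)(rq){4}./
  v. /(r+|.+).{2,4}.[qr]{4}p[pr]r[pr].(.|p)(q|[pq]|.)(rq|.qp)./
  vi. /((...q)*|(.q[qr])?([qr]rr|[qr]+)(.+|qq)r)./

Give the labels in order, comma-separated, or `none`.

ii

i → no match
ii → match
iii → no match
iv → no match
v → no match
vi → no match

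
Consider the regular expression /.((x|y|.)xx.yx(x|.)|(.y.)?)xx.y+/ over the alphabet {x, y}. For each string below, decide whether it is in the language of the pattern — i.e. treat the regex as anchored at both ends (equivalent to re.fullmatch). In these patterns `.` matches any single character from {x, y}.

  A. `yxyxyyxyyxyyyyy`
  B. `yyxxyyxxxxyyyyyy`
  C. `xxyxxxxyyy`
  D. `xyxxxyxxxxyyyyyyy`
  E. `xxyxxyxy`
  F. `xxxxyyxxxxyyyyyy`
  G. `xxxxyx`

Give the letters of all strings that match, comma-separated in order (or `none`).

A → no match
B → match
C. `xxyxxxxyyy` → match
D → match
E. `xxyxxyxy` → no match
F → match
G. `xxxxyx` → no match — must end with `y`

B, C, D, F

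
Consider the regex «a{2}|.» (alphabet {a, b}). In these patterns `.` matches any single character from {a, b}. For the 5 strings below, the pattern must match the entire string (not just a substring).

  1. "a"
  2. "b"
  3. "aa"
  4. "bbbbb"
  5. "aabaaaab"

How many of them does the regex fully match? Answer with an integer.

3

1. "a" → match
2. "b" → match
3. "aa" → match
4. "bbbbb" → no match
5. "aabaaaab" → no match
Total matched: 3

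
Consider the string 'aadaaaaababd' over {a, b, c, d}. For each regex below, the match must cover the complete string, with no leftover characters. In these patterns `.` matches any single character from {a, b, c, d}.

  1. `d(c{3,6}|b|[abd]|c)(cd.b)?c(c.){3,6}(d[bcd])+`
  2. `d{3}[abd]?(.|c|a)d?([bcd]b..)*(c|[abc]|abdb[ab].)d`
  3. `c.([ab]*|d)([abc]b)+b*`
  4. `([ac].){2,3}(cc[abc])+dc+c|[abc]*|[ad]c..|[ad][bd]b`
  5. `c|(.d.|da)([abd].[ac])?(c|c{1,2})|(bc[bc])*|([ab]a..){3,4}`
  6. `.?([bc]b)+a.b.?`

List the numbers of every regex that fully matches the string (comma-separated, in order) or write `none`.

5

1 → no match — must start with 'd'
2 → no match — must start with 'd'
3 → no match — must start with 'c'
4 → no match
5 → match
6 → no match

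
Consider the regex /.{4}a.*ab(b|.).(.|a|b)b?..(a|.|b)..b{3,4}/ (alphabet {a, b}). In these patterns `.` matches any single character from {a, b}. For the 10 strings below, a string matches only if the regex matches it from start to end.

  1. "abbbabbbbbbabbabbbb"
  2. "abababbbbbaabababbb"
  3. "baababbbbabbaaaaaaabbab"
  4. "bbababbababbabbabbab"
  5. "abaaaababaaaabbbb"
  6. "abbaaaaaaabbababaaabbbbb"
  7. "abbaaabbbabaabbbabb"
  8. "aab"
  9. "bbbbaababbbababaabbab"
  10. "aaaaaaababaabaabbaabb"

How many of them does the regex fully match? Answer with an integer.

0

1 → no match
2 → no match
3 → no match
4 → no match
5 → no match
6 → no match
7 → no match
8. "aab" → no match
9 → no match
10 → no match
Total matched: 0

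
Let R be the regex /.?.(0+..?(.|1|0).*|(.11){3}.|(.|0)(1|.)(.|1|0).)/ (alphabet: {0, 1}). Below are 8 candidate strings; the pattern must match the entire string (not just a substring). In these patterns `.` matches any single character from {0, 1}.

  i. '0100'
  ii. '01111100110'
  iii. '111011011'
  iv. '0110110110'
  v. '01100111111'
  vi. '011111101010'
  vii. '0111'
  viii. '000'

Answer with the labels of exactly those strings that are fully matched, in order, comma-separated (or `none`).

none

i → no match
ii → no match
iii → no match
iv → no match
v → no match
vi → no match
vii → no match
viii → no match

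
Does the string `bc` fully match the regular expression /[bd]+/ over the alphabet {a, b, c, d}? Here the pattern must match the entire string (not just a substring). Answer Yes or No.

No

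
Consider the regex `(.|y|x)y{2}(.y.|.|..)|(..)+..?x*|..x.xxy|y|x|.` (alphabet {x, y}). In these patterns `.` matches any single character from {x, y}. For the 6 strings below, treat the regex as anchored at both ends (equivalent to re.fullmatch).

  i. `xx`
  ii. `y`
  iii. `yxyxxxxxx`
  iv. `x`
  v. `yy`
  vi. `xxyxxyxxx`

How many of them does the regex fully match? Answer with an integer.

i → no match
ii → match
iii → match
iv → match
v → no match
vi → match
Total matched: 4

4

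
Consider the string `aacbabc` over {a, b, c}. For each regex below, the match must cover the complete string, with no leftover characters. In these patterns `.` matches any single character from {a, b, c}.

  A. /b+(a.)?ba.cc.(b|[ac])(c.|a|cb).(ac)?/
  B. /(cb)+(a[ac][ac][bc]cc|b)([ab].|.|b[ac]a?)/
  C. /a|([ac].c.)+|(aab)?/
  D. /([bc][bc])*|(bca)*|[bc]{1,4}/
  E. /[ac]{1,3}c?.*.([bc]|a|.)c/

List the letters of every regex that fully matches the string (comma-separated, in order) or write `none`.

A → no match — must start with `b`
B → no match — must start with `cb`
C → no match
D → no match
E → match

E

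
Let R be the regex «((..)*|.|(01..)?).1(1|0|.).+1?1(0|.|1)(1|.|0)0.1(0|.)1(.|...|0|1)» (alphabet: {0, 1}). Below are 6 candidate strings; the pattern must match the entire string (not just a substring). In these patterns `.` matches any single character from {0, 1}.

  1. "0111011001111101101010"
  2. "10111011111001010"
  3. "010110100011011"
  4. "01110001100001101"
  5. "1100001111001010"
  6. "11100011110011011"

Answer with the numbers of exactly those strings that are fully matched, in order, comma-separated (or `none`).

1 → match
2 → match
3 → match
4 → no match
5 → match
6 → match

1, 2, 3, 5, 6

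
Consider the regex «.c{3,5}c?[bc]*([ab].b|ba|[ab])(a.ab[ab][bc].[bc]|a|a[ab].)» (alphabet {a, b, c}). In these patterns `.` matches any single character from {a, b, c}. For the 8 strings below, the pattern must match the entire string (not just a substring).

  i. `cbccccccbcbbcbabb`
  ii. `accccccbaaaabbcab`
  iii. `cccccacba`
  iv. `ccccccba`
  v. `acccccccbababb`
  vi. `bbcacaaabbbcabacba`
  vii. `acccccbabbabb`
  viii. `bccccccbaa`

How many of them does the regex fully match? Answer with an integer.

i → no match
ii → match
iii. `cccccacba` → match
iv. `ccccccba` → match
v → match
vi → no match
vii → match
viii. `bccccccbaa` → match
Total matched: 6

6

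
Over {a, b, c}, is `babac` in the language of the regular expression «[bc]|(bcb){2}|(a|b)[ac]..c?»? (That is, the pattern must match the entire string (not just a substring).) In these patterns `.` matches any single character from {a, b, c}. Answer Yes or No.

Yes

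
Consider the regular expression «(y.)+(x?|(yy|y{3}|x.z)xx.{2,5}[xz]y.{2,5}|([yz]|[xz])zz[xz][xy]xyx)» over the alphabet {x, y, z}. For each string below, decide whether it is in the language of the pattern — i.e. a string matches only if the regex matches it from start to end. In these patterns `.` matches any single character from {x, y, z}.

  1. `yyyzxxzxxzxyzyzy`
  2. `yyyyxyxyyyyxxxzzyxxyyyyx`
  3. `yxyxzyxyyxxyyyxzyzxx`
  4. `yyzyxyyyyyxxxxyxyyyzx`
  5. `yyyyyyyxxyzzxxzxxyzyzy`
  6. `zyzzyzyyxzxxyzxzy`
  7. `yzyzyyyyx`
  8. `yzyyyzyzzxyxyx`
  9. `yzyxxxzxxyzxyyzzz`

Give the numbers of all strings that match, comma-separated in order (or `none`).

1, 7, 8, 9

1 → match
2 → no match
3 → no match
4 → no match
5 → no match
6 → no match — must start with `y`
7 → match
8 → match
9 → match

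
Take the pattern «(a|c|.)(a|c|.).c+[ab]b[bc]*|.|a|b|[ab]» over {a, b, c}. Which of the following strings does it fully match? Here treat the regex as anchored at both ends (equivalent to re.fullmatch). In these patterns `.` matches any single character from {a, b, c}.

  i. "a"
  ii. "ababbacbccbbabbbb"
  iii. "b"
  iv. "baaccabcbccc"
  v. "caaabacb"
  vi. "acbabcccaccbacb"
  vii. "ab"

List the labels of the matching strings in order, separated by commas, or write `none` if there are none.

i, iii, iv

i → match
ii → no match
iii → match
iv → match
v → no match
vi → no match
vii → no match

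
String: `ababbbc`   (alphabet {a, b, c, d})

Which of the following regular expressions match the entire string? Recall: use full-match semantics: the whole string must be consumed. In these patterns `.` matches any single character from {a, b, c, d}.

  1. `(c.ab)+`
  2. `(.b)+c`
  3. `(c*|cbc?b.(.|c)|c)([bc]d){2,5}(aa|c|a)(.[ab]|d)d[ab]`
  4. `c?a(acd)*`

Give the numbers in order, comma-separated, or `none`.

2

1 → no match — must start with `c`
2 → match
3 → no match
4 → no match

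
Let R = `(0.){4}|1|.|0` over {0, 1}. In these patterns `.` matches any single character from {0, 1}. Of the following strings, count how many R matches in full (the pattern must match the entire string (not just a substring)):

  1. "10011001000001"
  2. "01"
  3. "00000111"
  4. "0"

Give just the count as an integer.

1 → no match
2 → no match
3 → no match
4 → match
Total matched: 1

1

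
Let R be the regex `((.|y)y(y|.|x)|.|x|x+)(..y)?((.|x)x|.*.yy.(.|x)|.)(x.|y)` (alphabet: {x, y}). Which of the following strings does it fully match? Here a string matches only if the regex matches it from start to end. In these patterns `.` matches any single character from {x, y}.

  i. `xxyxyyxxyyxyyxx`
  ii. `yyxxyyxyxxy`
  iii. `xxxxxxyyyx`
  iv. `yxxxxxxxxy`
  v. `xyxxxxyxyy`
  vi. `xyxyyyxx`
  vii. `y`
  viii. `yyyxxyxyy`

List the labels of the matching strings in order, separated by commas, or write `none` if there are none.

none

i → no match
ii → no match
iii → no match
iv → no match
v → no match
vi → no match
vii → no match
viii → no match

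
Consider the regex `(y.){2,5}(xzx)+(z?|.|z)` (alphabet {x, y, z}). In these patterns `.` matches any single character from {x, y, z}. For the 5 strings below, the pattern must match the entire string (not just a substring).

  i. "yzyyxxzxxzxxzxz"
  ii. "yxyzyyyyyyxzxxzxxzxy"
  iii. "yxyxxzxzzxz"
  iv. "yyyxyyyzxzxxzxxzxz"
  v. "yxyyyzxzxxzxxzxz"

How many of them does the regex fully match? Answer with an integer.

3

i → no match
ii → match
iii → no match
iv → match
v → match
Total matched: 3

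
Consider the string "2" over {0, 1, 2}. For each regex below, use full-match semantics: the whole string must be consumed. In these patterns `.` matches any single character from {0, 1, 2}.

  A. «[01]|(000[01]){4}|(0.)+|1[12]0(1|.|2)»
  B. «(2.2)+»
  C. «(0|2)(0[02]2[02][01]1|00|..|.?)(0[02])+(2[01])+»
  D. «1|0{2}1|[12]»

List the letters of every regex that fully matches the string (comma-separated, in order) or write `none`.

A → no match
B → no match
C → no match
D → match

D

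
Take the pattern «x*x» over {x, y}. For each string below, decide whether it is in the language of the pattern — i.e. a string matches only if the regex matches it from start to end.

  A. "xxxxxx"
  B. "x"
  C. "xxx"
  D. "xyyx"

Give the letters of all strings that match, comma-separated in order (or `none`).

A, B, C

A → match
B → match
C → match
D → no match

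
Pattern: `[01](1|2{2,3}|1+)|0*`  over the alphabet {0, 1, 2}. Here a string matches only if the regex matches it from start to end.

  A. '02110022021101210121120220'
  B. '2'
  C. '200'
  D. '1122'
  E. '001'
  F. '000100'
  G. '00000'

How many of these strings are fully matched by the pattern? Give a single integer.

1

A → no match
B → no match
C → no match
D → no match
E → no match
F → no match
G → match
Total matched: 1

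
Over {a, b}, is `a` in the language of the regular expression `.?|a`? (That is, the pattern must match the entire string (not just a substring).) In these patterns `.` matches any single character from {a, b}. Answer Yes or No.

Yes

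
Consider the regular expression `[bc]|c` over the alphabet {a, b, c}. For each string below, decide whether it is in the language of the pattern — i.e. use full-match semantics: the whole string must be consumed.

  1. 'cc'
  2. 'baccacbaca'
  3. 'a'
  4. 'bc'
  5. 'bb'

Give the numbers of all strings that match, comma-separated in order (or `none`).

1. 'cc' → no match
2. 'baccacbaca' → no match
3. 'a' → no match
4. 'bc' → no match
5. 'bb' → no match

none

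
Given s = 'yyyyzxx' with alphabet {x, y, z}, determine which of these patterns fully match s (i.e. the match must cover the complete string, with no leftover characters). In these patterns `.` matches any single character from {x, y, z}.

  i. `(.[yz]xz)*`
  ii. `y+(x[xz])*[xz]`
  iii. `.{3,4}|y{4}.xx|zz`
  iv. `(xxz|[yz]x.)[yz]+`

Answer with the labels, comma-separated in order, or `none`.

iii

i → no match
ii → no match
iii → match
iv → no match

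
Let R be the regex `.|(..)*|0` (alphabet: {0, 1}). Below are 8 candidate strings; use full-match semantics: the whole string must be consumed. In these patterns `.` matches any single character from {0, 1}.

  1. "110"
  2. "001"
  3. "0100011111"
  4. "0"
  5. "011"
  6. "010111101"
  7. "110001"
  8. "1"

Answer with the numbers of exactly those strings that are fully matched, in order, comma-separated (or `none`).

1 → no match
2 → no match
3 → match
4 → match
5 → no match
6 → no match
7 → match
8 → match

3, 4, 7, 8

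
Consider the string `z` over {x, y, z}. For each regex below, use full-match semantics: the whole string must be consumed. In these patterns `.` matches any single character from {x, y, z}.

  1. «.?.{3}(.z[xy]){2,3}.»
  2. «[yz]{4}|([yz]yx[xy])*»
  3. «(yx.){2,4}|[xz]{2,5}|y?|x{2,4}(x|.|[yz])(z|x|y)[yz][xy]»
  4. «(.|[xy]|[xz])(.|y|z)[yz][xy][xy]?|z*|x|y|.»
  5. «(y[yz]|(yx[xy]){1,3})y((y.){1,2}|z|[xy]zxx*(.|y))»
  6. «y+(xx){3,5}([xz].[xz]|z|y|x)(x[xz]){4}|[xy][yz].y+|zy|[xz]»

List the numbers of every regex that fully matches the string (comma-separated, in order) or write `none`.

4, 6

1 → no match
2 → no match
3 → no match
4 → match
5 → no match
6 → match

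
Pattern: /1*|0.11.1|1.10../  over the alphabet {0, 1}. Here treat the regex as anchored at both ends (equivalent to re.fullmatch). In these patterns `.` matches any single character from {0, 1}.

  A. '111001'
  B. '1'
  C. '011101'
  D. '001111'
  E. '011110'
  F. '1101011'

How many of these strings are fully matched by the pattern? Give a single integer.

4

A → match
B → match
C → match
D → match
E → no match
F → no match
Total matched: 4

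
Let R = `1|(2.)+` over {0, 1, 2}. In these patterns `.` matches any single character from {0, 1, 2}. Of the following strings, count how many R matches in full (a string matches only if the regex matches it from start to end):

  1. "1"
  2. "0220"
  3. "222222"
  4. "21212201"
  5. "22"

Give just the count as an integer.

1 → match
2 → no match
3 → match
4 → no match
5 → match
Total matched: 3

3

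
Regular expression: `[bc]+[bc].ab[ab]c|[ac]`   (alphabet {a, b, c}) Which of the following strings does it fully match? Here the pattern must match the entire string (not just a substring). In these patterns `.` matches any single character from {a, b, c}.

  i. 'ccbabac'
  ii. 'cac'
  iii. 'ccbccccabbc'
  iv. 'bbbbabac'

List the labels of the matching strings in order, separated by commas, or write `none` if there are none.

i → match
ii → no match
iii → match
iv → match

i, iii, iv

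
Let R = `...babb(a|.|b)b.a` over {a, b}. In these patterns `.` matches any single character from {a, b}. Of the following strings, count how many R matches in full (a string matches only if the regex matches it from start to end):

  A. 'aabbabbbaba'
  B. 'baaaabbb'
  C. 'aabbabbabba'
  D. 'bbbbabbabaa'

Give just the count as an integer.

2

A → no match
B → no match — must end with 'a'
C → match
D → match
Total matched: 2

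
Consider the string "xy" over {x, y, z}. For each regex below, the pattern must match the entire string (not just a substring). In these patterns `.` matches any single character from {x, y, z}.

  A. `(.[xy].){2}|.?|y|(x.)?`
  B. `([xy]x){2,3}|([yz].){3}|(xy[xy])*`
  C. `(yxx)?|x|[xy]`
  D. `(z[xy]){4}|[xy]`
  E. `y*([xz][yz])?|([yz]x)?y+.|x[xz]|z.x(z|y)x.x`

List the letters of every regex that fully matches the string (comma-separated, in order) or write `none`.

A, E

A → match
B → no match
C → no match
D → no match
E → match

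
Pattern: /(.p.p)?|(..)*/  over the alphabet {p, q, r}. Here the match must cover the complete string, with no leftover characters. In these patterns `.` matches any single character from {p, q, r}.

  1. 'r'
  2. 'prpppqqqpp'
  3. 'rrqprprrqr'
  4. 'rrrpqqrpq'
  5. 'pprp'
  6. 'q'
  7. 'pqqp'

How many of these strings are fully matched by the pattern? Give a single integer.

4

1. 'r' → no match
2. 'prpppqqqpp' → match
3. 'rrqprprrqr' → match
4. 'rrrpqqrpq' → no match
5. 'pprp' → match
6. 'q' → no match
7. 'pqqp' → match
Total matched: 4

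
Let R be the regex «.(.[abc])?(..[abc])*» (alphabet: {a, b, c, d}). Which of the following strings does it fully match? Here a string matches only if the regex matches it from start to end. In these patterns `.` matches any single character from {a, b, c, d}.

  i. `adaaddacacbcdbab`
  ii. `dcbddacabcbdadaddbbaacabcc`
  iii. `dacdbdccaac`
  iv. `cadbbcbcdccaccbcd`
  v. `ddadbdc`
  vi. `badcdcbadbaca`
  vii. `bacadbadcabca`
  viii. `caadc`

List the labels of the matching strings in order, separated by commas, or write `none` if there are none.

i → no match
ii → no match
iii. `dacdbdccaac` → no match
iv → no match
v. `ddadbdc` → no match
vi → match
vii → match
viii. `caadc` → no match

vi, vii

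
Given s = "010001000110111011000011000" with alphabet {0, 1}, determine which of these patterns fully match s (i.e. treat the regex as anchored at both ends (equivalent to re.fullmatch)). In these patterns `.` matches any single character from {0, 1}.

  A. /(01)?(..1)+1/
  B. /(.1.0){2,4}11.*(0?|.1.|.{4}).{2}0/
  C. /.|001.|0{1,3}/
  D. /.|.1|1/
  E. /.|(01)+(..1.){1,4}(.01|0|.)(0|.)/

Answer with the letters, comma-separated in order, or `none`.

B

A → no match — must end with "11"
B → match
C → no match
D → no match
E → no match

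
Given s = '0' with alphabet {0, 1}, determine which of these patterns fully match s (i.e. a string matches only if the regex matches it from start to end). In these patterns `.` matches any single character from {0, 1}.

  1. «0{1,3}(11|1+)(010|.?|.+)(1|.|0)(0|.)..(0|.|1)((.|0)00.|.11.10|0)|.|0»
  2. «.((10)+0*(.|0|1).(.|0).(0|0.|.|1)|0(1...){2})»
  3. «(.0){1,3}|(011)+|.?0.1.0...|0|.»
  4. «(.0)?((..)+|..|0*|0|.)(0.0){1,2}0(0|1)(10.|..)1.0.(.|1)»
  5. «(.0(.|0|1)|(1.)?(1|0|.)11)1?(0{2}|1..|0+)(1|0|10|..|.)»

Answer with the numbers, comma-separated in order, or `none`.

1 → match
2 → no match
3 → match
4 → no match
5 → no match

1, 3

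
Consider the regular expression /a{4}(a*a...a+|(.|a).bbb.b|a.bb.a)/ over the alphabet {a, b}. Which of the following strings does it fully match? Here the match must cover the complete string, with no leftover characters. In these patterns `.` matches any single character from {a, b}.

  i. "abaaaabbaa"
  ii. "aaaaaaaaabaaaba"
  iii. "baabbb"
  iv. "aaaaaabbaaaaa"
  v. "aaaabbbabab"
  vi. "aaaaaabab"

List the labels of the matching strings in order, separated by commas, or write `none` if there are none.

iv

i. "abaaaabbaa" → no match
ii → no match
iii. "baabbb" → no match — must start with "a"
iv → match
v. "aaaabbbabab" → no match
vi. "aaaaaabab" → no match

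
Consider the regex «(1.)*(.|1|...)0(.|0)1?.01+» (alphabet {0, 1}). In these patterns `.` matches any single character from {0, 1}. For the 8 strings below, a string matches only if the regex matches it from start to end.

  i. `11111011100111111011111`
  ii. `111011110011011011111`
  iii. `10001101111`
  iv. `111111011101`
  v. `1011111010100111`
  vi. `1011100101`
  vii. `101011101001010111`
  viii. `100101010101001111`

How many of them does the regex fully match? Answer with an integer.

i → no match
ii → no match
iii. `10001101111` → match
iv. `111111011101` → no match
v → match
vi. `1011100101` → match
vii → no match
viii → no match
Total matched: 3

3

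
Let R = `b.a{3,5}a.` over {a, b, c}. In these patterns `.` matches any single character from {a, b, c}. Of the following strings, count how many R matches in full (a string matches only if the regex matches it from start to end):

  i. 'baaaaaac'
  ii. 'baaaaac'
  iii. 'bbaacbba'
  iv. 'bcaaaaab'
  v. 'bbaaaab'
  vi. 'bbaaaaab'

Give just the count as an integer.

i. 'baaaaaac' → match
ii. 'baaaaac' → match
iii. 'bbaacbba' → no match
iv. 'bcaaaaab' → match
v. 'bbaaaab' → match
vi. 'bbaaaaab' → match
Total matched: 5

5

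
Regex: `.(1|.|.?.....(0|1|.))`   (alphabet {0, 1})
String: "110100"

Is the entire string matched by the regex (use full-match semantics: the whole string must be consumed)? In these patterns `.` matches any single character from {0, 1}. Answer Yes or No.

No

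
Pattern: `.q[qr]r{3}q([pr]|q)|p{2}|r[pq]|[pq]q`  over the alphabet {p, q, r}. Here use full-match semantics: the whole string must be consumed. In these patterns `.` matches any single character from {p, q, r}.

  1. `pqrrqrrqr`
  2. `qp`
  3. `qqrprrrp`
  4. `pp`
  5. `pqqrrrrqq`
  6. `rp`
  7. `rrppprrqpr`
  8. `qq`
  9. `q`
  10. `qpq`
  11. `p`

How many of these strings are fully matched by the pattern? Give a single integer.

3

1 → no match
2 → no match
3 → no match
4 → match
5 → no match
6 → match
7 → no match
8 → match
9 → no match
10 → no match
11 → no match
Total matched: 3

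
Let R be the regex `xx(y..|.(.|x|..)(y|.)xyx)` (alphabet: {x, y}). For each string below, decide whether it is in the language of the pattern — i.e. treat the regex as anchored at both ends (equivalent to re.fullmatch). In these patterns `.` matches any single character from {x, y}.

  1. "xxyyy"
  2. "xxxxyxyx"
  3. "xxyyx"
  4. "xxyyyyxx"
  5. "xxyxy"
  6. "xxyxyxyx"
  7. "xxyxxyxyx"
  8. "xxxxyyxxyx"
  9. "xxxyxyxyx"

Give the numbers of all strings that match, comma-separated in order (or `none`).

1, 2, 3, 5, 6, 7, 9

1. "xxyyy" → match
2. "xxxxyxyx" → match
3. "xxyyx" → match
4. "xxyyyyxx" → no match
5. "xxyxy" → match
6. "xxyxyxyx" → match
7. "xxyxxyxyx" → match
8. "xxxxyyxxyx" → no match
9. "xxxyxyxyx" → match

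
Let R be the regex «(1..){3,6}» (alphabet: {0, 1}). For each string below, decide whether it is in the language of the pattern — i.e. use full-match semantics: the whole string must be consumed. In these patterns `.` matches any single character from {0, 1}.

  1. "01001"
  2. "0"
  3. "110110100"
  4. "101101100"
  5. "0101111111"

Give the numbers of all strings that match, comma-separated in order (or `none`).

1 → no match — must start with "1"
2 → no match — must start with "1"
3 → match
4 → match
5 → no match — must start with "1"

3, 4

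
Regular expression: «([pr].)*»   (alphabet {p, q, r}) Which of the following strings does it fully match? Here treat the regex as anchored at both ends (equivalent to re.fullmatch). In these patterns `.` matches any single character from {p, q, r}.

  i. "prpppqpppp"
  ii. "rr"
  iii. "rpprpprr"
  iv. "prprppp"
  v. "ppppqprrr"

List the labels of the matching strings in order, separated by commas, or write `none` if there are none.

i, ii, iii

i → match
ii → match
iii → match
iv → no match
v → no match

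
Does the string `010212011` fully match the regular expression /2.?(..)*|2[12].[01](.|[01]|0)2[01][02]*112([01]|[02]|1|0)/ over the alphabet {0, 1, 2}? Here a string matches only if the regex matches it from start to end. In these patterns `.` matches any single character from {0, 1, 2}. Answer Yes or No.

Every match must start with `2`, but `010212011` does not.

No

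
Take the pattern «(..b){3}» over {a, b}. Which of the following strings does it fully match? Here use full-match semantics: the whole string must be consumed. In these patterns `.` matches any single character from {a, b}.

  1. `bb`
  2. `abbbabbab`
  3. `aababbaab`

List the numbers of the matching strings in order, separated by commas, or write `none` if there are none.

1. `bb` → no match
2. `abbbabbab` → match
3. `aababbaab` → match

2, 3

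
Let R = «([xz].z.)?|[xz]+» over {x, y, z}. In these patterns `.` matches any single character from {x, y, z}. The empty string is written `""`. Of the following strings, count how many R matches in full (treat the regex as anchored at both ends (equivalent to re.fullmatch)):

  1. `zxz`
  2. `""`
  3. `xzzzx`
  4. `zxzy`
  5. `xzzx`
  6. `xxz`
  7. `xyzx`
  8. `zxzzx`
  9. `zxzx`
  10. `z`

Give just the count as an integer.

1. `zxz` → match
2. `""` → match
3. `xzzzx` → match
4. `zxzy` → match
5. `xzzx` → match
6. `xxz` → match
7. `xyzx` → match
8. `zxzzx` → match
9. `zxzx` → match
10. `z` → match
Total matched: 10

10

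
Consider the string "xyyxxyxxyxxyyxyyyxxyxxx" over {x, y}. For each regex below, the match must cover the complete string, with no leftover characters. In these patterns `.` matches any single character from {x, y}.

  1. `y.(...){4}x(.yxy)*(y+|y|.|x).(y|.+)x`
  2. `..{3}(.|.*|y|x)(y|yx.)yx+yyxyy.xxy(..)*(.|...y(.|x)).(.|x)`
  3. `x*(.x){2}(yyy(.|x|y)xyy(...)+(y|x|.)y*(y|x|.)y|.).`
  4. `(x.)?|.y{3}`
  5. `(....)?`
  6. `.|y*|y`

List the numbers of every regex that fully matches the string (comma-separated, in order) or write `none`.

1 → no match — must start with "y"
2 → match
3 → no match
4 → no match
5 → no match
6 → no match

2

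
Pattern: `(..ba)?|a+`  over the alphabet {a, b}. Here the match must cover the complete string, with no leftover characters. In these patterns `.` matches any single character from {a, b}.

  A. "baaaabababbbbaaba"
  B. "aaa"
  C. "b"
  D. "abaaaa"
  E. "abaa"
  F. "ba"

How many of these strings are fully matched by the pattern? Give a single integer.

A → no match
B → match
C → no match
D → no match
E → no match
F → no match
Total matched: 1

1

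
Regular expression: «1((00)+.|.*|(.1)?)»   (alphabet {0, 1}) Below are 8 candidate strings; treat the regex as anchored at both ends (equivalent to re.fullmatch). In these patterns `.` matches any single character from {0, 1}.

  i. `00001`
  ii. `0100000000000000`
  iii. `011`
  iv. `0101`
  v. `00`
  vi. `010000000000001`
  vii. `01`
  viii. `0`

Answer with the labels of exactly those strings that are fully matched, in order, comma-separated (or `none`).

i → no match — must start with `1`
ii → no match — must start with `1`
iii → no match — must start with `1`
iv → no match — must start with `1`
v → no match — must start with `1`
vi → no match — must start with `1`
vii → no match — must start with `1`
viii → no match — must start with `1`

none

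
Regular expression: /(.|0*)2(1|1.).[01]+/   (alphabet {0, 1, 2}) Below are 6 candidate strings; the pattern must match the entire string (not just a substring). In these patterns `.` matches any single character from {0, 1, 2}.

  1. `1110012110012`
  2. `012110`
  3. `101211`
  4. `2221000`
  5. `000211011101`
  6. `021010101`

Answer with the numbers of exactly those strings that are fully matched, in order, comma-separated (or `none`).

5, 6

1 → no match
2. `012110` → no match
3. `101211` → no match
4. `2221000` → no match
5. `000211011101` → match
6. `021010101` → match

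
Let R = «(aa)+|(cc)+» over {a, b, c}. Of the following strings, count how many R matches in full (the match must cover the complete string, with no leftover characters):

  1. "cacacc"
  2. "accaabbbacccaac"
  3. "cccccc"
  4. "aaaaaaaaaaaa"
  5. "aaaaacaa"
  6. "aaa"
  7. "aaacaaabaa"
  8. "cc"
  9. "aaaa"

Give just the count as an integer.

1 → no match
2 → no match
3 → match
4 → match
5 → no match
6 → no match
7 → no match
8 → match
9 → match
Total matched: 4

4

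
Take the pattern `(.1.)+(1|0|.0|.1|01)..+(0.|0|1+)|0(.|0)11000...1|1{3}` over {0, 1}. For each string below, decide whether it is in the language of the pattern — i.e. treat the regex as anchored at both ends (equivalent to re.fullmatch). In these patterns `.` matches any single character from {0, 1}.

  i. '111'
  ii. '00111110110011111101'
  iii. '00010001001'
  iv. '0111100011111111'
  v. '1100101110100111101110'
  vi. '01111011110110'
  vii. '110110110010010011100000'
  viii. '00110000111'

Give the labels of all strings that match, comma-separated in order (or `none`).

i, iv, v, vi, vii, viii

i. '111' → match
ii → no match
iii. '00010001001' → no match
iv → match
v → match
vi → match
vii → match
viii. '00110000111' → match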